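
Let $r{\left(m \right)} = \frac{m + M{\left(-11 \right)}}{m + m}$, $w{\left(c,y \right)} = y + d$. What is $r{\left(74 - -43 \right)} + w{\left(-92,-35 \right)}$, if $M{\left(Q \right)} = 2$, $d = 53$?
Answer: $\frac{4331}{234} \approx 18.509$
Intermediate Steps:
$w{\left(c,y \right)} = 53 + y$ ($w{\left(c,y \right)} = y + 53 = 53 + y$)
$r{\left(m \right)} = \frac{2 + m}{2 m}$ ($r{\left(m \right)} = \frac{m + 2}{m + m} = \frac{2 + m}{2 m}$)
$r{\left(74 - -43 \right)} + w{\left(-92,-35 \right)} = \frac{2 + \left(74 - -43\right)}{2 \left(74 - -43\right)} + \left(53 - 35\right) = \frac{2 + \left(74 + 43\right)}{2 \left(74 + 43\right)} + 18 = \frac{2 + 117}{2 \cdot 117} + 18 = \frac{1}{2} \cdot \frac{1}{117} \cdot 119 + 18 = \frac{119}{234} + 18 = \frac{4331}{234}$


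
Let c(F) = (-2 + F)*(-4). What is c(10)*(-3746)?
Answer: 119872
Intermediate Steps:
c(F) = 8 - 4*F
c(10)*(-3746) = (8 - 4*10)*(-3746) = (8 - 40)*(-3746) = -32*(-3746) = 119872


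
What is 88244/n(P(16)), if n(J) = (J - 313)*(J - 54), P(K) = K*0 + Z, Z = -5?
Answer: 44122/9381 ≈ 4.7033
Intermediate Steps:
P(K) = -5 (P(K) = K*0 - 5 = 0 - 5 = -5)
n(J) = (-313 + J)*(-54 + J)
88244/n(P(16)) = 88244/(16902 + (-5)² - 367*(-5)) = 88244/(16902 + 25 + 1835) = 88244/18762 = 88244*(1/18762) = 44122/9381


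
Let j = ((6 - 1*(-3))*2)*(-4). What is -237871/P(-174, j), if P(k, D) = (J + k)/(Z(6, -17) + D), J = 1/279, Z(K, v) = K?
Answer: -4380156594/48545 ≈ -90229.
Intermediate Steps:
J = 1/279 ≈ 0.0035842
j = -72 (j = ((6 + 3)*2)*(-4) = (9*2)*(-4) = 18*(-4) = -72)
P(k, D) = (1/279 + k)/(6 + D)
-237871/P(-174, j) = -237871*(6 - 72)/(1/279 - 174) = -237871/(-48545/279/(-66)) = -237871/((-1/66*(-48545/279))) = -237871/48545/18414 = -237871*18414/48545 = -4380156594/48545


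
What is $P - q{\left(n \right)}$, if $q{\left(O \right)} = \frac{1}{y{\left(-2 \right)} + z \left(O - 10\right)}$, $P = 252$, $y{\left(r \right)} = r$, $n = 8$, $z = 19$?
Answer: $\frac{10081}{40} \approx 252.02$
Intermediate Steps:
$q{\left(O \right)} = \frac{1}{-192 + 19 O}$ ($q{\left(O \right)} = \frac{1}{-2 + 19 \left(O - 10\right)} = \frac{1}{-2 + 19 \left(-10 + O\right)} = \frac{1}{-2 + \left(-190 + 19 O\right)} = \frac{1}{-192 + 19 O}$)
$P - q{\left(n \right)} = 252 - \frac{1}{-192 + 19 \cdot 8} = 252 - \frac{1}{-192 + 152} = 252 - \frac{1}{-40} = 252 - - \frac{1}{40} = 252 + \frac{1}{40} = \frac{10081}{40}$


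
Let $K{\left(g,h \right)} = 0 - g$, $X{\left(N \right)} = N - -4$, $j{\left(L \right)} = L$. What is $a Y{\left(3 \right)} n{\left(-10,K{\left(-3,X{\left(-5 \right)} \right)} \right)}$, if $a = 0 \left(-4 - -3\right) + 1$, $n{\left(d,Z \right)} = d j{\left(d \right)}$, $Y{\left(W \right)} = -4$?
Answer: $-400$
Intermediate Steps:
$X{\left(N \right)} = 4 + N$ ($X{\left(N \right)} = N + 4 = 4 + N$)
$K{\left(g,h \right)} = - g$
$n{\left(d,Z \right)} = d^{2}$ ($n{\left(d,Z \right)} = d d = d^{2}$)
$a = 1$ ($a = 0 \left(-4 + 3\right) + 1 = 0 \left(-1\right) + 1 = 0 + 1 = 1$)
$a Y{\left(3 \right)} n{\left(-10,K{\left(-3,X{\left(-5 \right)} \right)} \right)} = 1 \left(-4\right) \left(-10\right)^{2} = \left(-4\right) 100 = -400$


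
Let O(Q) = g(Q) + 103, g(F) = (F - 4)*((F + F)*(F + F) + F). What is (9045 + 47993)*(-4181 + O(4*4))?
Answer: 479233276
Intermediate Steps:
g(F) = (-4 + F)*(F + 4*F²) (g(F) = (-4 + F)*((2*F)*(2*F) + F) = (-4 + F)*(4*F² + F) = (-4 + F)*(F + 4*F²))
O(Q) = 103 + Q*(-4 - 15*Q + 4*Q²) (O(Q) = Q*(-4 - 15*Q + 4*Q²) + 103 = 103 + Q*(-4 - 15*Q + 4*Q²))
(9045 + 47993)*(-4181 + O(4*4)) = (9045 + 47993)*(-4181 + (103 - 4*4*(4 - 4*(4*4)² + 15*(4*4)))) = 57038*(-4181 + (103 - 1*16*(4 - 4*16² + 15*16))) = 57038*(-4181 + (103 - 1*16*(4 - 4*256 + 240))) = 57038*(-4181 + (103 - 1*16*(4 - 1024 + 240))) = 57038*(-4181 + (103 - 1*16*(-780))) = 57038*(-4181 + (103 + 12480)) = 57038*(-4181 + 12583) = 57038*8402 = 479233276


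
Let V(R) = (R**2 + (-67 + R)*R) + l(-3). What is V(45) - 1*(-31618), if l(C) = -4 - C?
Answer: 32652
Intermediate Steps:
V(R) = -1 + R**2 + R*(-67 + R) (V(R) = (R**2 + (-67 + R)*R) + (-4 - 1*(-3)) = (R**2 + R*(-67 + R)) + (-4 + 3) = (R**2 + R*(-67 + R)) - 1 = -1 + R**2 + R*(-67 + R))
V(45) - 1*(-31618) = (-1 - 67*45 + 2*45**2) - 1*(-31618) = (-1 - 3015 + 2*2025) + 31618 = (-1 - 3015 + 4050) + 31618 = 1034 + 31618 = 32652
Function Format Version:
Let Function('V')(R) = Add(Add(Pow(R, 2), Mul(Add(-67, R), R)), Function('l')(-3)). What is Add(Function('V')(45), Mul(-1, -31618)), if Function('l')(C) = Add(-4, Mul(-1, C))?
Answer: 32652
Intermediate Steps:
Function('V')(R) = Add(-1, Pow(R, 2), Mul(R, Add(-67, R))) (Function('V')(R) = Add(Add(Pow(R, 2), Mul(Add(-67, R), R)), Add(-4, Mul(-1, -3))) = Add(Add(Pow(R, 2), Mul(R, Add(-67, R))), Add(-4, 3)) = Add(Add(Pow(R, 2), Mul(R, Add(-67, R))), -1) = Add(-1, Pow(R, 2), Mul(R, Add(-67, R))))
Add(Function('V')(45), Mul(-1, -31618)) = Add(Add(-1, Mul(-67, 45), Mul(2, Pow(45, 2))), Mul(-1, -31618)) = Add(Add(-1, -3015, Mul(2, 2025)), 31618) = Add(Add(-1, -3015, 4050), 31618) = Add(1034, 31618) = 32652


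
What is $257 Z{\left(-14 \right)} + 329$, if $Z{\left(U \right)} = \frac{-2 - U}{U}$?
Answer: $\frac{761}{7} \approx 108.71$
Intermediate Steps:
$Z{\left(U \right)} = \frac{-2 - U}{U}$
$257 Z{\left(-14 \right)} + 329 = 257 \frac{-2 - -14}{-14} + 329 = 257 \left(- \frac{-2 + 14}{14}\right) + 329 = 257 \left(\left(- \frac{1}{14}\right) 12\right) + 329 = 257 \left(- \frac{6}{7}\right) + 329 = - \frac{1542}{7} + 329 = \frac{761}{7}$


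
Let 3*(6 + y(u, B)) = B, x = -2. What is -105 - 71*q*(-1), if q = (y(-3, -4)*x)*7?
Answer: 21553/3 ≈ 7184.3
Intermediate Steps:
y(u, B) = -6 + B/3
q = 308/3 (q = ((-6 + (⅓)*(-4))*(-2))*7 = ((-6 - 4/3)*(-2))*7 = -22/3*(-2)*7 = (44/3)*7 = 308/3 ≈ 102.67)
-105 - 71*q*(-1) = -105 - 21868*(-1)/3 = -105 - 71*(-308/3) = -105 + 21868/3 = 21553/3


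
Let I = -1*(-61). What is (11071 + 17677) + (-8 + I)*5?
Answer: 29013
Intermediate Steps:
I = 61
(11071 + 17677) + (-8 + I)*5 = (11071 + 17677) + (-8 + 61)*5 = 28748 + 53*5 = 28748 + 265 = 29013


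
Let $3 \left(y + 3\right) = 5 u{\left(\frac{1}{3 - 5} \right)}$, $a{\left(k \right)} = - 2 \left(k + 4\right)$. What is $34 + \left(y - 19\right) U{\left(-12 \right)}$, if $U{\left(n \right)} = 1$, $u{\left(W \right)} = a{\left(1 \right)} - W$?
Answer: $- \frac{23}{6} \approx -3.8333$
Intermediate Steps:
$a{\left(k \right)} = -8 - 2 k$ ($a{\left(k \right)} = - 2 \left(4 + k\right) = -8 - 2 k$)
$u{\left(W \right)} = -10 - W$ ($u{\left(W \right)} = \left(-8 - 2\right) - W = -10 - W$)
$y = - \frac{113}{6}$ ($y = -3 + \frac{5 \left(-10 - \frac{1}{3 - 5}\right)}{3} = -3 + \frac{5 \left(-10 - \frac{1}{-2}\right)}{3} = -3 + \frac{5 \left(-10 - - \frac{1}{2}\right)}{3} = -3 + \frac{5 \left(-10 + \frac{1}{2}\right)}{3} = -3 + \frac{5 \left(- \frac{19}{2}\right)}{3} = -3 + \frac{1}{3} \left(- \frac{95}{2}\right) = -3 - \frac{95}{6} = - \frac{113}{6} \approx -18.833$)
$34 + \left(y - 19\right) U{\left(-12 \right)} = 34 + \left(- \frac{113}{6} - 19\right) 1 = 34 - \frac{227}{6} = - \frac{23}{6}$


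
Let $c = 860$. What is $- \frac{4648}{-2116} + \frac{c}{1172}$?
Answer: $\frac{454201}{154997} \approx 2.9304$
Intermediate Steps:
$- \frac{4648}{-2116} + \frac{c}{1172} = - \frac{4648}{-2116} + \frac{860}{1172} = \left(-4648\right) \left(- \frac{1}{2116}\right) + 860 \cdot \frac{1}{1172} = \frac{1162}{529} + \frac{215}{293} = \frac{454201}{154997}$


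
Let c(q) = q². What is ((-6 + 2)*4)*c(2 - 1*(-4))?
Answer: -576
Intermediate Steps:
((-6 + 2)*4)*c(2 - 1*(-4)) = ((-6 + 2)*4)*(2 - 1*(-4))² = (-4*4)*(2 + 4)² = -16*6² = -16*36 = -576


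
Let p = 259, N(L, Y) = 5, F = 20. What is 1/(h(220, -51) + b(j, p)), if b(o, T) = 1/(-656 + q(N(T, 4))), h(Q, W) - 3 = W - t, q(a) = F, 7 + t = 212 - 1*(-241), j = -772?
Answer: -636/314185 ≈ -0.0020243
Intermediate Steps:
t = 446 (t = -7 + (212 - 1*(-241)) = -7 + (212 + 241) = -7 + 453 = 446)
q(a) = 20
h(Q, W) = -443 + W (h(Q, W) = 3 + (W - 1*446) = 3 + (W - 446) = 3 + (-446 + W) = -443 + W)
b(o, T) = -1/636 (b(o, T) = 1/(-656 + 20) = 1/(-636) = -1/636)
1/(h(220, -51) + b(j, p)) = 1/((-443 - 51) - 1/636) = 1/(-494 - 1/636) = 1/(-314185/636) = -636/314185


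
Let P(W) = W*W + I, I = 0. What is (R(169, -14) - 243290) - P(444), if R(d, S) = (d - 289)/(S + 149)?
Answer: -3963842/9 ≈ -4.4043e+5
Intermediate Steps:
R(d, S) = (-289 + d)/(149 + S)
P(W) = W² (P(W) = W*W + 0 = W² + 0 = W²)
(R(169, -14) - 243290) - P(444) = ((-289 + 169)/(149 - 14) - 243290) - 1*444² = (-120/135 - 243290) - 1*197136 = ((1/135)*(-120) - 243290) - 197136 = (-8/9 - 243290) - 197136 = -2189618/9 - 197136 = -3963842/9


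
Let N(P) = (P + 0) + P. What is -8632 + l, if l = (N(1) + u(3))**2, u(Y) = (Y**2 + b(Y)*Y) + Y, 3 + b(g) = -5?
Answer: -8532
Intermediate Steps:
N(P) = 2*P (N(P) = P + P = 2*P)
b(g) = -8 (b(g) = -3 - 5 = -8)
u(Y) = Y**2 - 7*Y (u(Y) = (Y**2 - 8*Y) + Y = Y**2 - 7*Y)
l = 100 (l = (2*1 + 3*(-7 + 3))**2 = (2 + 3*(-4))**2 = (2 - 12)**2 = (-10)**2 = 100)
-8632 + l = -8632 + 100 = -8532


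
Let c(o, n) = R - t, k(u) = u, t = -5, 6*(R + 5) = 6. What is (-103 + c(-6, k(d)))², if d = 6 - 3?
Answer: 10404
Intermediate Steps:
d = 3
R = -4 (R = -5 + (⅙)*6 = -5 + 1 = -4)
c(o, n) = 1 (c(o, n) = -4 - 1*(-5) = -4 + 5 = 1)
(-103 + c(-6, k(d)))² = (-103 + 1)² = (-102)² = 10404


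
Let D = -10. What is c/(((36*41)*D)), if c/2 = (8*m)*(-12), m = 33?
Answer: 88/205 ≈ 0.42927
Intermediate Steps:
c = -6336 (c = 2*((8*33)*(-12)) = 2*(264*(-12)) = 2*(-3168) = -6336)
c/(((36*41)*D)) = -6336/((36*41)*(-10)) = -6336/(1476*(-10)) = -6336/(-14760) = -6336*(-1/14760) = 88/205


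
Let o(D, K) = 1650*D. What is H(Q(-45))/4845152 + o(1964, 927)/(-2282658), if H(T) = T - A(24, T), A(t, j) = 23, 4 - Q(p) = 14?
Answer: -2616879149819/1843304162336 ≈ -1.4197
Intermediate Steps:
Q(p) = -10 (Q(p) = 4 - 1*14 = 4 - 14 = -10)
H(T) = -23 + T (H(T) = T - 1*23 = T - 23 = -23 + T)
H(Q(-45))/4845152 + o(1964, 927)/(-2282658) = (-23 - 10)/4845152 + (1650*1964)/(-2282658) = -33*1/4845152 + 3240600*(-1/2282658) = -33/4845152 - 540100/380443 = -2616879149819/1843304162336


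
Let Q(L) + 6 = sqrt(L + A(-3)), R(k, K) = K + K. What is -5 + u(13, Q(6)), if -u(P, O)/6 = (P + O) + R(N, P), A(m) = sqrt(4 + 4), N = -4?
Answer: -203 - 6*sqrt(6 + 2*sqrt(2)) ≈ -220.83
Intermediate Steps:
A(m) = 2*sqrt(2) (A(m) = sqrt(8) = 2*sqrt(2))
R(k, K) = 2*K
Q(L) = -6 + sqrt(L + 2*sqrt(2))
u(P, O) = -18*P - 6*O (u(P, O) = -6*((P + O) + 2*P) = -6*((O + P) + 2*P) = -6*(O + 3*P) = -18*P - 6*O)
-5 + u(13, Q(6)) = -5 + (-18*13 - 6*(-6 + sqrt(6 + 2*sqrt(2)))) = -5 + (-234 + (36 - 6*sqrt(6 + 2*sqrt(2)))) = -5 + (-198 - 6*sqrt(6 + 2*sqrt(2))) = -203 - 6*sqrt(6 + 2*sqrt(2))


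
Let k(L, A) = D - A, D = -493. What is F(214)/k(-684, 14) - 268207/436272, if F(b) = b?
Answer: -25482573/24576656 ≈ -1.0369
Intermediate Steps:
k(L, A) = -493 - A
F(214)/k(-684, 14) - 268207/436272 = 214/(-493 - 1*14) - 268207/436272 = 214/(-493 - 14) - 268207*1/436272 = 214/(-507) - 268207/436272 = 214*(-1/507) - 268207/436272 = -214/507 - 268207/436272 = -25482573/24576656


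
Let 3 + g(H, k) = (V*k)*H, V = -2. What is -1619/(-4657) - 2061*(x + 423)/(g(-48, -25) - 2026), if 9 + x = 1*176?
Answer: 5670035981/20625853 ≈ 274.90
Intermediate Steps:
x = 167 (x = -9 + 1*176 = -9 + 176 = 167)
g(H, k) = -3 - 2*H*k (g(H, k) = -3 + (-2*k)*H = -3 - 2*H*k)
-1619/(-4657) - 2061*(x + 423)/(g(-48, -25) - 2026) = -1619/(-4657) - 2061*(167 + 423)/((-3 - 2*(-48)*(-25)) - 2026) = -1619*(-1/4657) - 2061*590/((-3 - 2400) - 2026) = 1619/4657 - 2061*590/(-2403 - 2026) = 1619/4657 - 2061/((-4429*1/590)) = 1619/4657 - 2061/(-4429/590) = 1619/4657 - 2061*(-590/4429) = 1619/4657 + 1215990/4429 = 5670035981/20625853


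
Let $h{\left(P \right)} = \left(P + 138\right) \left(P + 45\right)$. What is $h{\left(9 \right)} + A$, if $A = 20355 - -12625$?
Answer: $40918$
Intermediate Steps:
$A = 32980$ ($A = 20355 + 12625 = 32980$)
$h{\left(P \right)} = \left(45 + P\right) \left(138 + P\right)$ ($h{\left(P \right)} = \left(138 + P\right) \left(45 + P\right) = \left(45 + P\right) \left(138 + P\right)$)
$h{\left(9 \right)} + A = \left(6210 + 9^{2} + 183 \cdot 9\right) + 32980 = \left(6210 + 81 + 1647\right) + 32980 = 7938 + 32980 = 40918$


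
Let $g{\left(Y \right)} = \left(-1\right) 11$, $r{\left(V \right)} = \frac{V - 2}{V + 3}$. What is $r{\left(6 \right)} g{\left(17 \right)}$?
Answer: $- \frac{44}{9} \approx -4.8889$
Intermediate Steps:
$r{\left(V \right)} = \frac{-2 + V}{3 + V}$
$g{\left(Y \right)} = -11$
$r{\left(6 \right)} g{\left(17 \right)} = \frac{-2 + 6}{3 + 6} \left(-11\right) = \frac{1}{9} \cdot 4 \left(-11\right) = \frac{4}{9} \left(-11\right) = - \frac{44}{9}$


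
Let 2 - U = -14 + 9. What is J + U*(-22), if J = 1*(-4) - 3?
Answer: -161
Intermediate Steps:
U = 7 (U = 2 - (-14 + 9) = 2 - 1*(-5) = 2 + 5 = 7)
J = -7 (J = -4 - 3 = -7)
J + U*(-22) = -7 + 7*(-22) = -7 - 154 = -161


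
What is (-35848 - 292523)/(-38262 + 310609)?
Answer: -328371/272347 ≈ -1.2057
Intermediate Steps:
(-35848 - 292523)/(-38262 + 310609) = -328371/272347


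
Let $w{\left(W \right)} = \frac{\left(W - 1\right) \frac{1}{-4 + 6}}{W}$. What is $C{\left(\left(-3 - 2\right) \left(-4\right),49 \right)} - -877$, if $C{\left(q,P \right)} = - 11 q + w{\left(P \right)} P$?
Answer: $681$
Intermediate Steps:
$w{\left(W \right)} = \frac{- \frac{1}{2} + \frac{W}{2}}{W}$ ($w{\left(W \right)} = \frac{\left(-1 + W\right) \frac{1}{2}}{W} = \frac{- \frac{1}{2} + \frac{W}{2}}{W}$)
$C{\left(q,P \right)} = - \frac{1}{2} + \frac{P}{2} - 11 q$ ($C{\left(q,P \right)} = - 11 q + \frac{-1 + P}{2 P} P = - 11 q + \left(- \frac{1}{2} + \frac{P}{2}\right) = - \frac{1}{2} + \frac{P}{2} - 11 q$)
$C{\left(\left(-3 - 2\right) \left(-4\right),49 \right)} - -877 = \left(- \frac{1}{2} + \frac{1}{2} \cdot 49 - 11 \left(-3 - 2\right) \left(-4\right)\right) - -877 = \left(- \frac{1}{2} + \frac{49}{2} - 11 \left(\left(-5\right) \left(-4\right)\right)\right) + 877 = \left(- \frac{1}{2} + \frac{49}{2} - 220\right) + 877 = -196 + 877 = 681$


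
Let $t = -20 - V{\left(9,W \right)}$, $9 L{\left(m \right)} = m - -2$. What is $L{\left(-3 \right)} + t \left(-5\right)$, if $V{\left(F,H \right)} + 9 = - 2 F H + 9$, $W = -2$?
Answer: $\frac{2519}{9} \approx 279.89$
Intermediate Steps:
$L{\left(m \right)} = \frac{2}{9} + \frac{m}{9}$ ($L{\left(m \right)} = \frac{m - -2}{9} = \frac{m + 2}{9} = \frac{2 + m}{9} = \frac{2}{9} + \frac{m}{9}$)
$V{\left(F,H \right)} = - 2 F H$ ($V{\left(F,H \right)} = -9 + \left(- 2 F H + 9\right) = -9 - \left(-9 + 2 F H\right) = - 2 F H$)
$t = -56$ ($t = -20 - \left(-2\right) 9 \left(-2\right) = -20 - 36 = -56$)
$L{\left(-3 \right)} + t \left(-5\right) = \left(\frac{2}{9} + \frac{1}{9} \left(-3\right)\right) - -280 = \left(\frac{2}{9} - \frac{1}{3}\right) + 280 = - \frac{1}{9} + 280 = \frac{2519}{9}$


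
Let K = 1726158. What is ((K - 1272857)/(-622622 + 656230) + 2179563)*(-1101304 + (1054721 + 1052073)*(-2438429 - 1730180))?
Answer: -321660754512180815632125/16804 ≈ -1.9142e+19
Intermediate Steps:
((K - 1272857)/(-622622 + 656230) + 2179563)*(-1101304 + (1054721 + 1052073)*(-2438429 - 1730180)) = ((1726158 - 1272857)/(-622622 + 656230) + 2179563)*(-1101304 + (1054721 + 1052073)*(-2438429 - 1730180)) = (453301/33608 + 2179563)*(-1101304 + 2106794*(-4168609)) = (453301*(1/33608) + 2179563)*(-1101304 - 8782400429546) = (453301/33608 + 2179563)*(-8782401530850) = (73251206605/33608)*(-8782401530850) = -321660754512180815632125/16804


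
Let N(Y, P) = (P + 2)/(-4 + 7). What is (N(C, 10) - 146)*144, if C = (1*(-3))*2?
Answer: -20448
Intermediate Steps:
C = -6 (C = -3*2 = -6)
N(Y, P) = 2/3 + P/3 (N(Y, P) = (2 + P)/3 = (2 + P)*(1/3) = 2/3 + P/3)
(N(C, 10) - 146)*144 = ((2/3 + (1/3)*10) - 146)*144 = ((2/3 + 10/3) - 146)*144 = (4 - 146)*144 = -142*144 = -20448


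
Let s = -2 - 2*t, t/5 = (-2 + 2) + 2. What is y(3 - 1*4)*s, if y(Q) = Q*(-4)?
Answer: -88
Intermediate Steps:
t = 10 (t = 5*((-2 + 2) + 2) = 5*(0 + 2) = 5*2 = 10)
y(Q) = -4*Q
s = -22 (s = -2 - 2*10 = -2 - 20 = -22)
y(3 - 1*4)*s = -4*(3 - 1*4)*(-22) = -4*(3 - 4)*(-22) = -4*(-1)*(-22) = 4*(-22) = -88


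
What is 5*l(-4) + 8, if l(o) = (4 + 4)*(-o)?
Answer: 168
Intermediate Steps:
l(o) = -8*o (l(o) = 8*(-o) = -8*o)
5*l(-4) + 8 = 5*(-8*(-4)) + 8 = 5*32 + 8 = 160 + 8 = 168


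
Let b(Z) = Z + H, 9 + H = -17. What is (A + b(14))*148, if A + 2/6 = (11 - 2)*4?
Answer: 10508/3 ≈ 3502.7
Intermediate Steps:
H = -26 (H = -9 - 17 = -26)
b(Z) = -26 + Z (b(Z) = Z - 26 = -26 + Z)
A = 107/3 (A = -⅓ + (11 - 2)*4 = -⅓ + 9*4 = -⅓ + 36 = 107/3 ≈ 35.667)
(A + b(14))*148 = (107/3 + (-26 + 14))*148 = (107/3 - 12)*148 = (71/3)*148 = 10508/3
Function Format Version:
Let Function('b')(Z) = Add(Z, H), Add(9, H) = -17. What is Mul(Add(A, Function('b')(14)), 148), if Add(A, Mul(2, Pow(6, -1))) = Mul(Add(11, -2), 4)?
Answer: Rational(10508, 3) ≈ 3502.7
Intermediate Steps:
H = -26 (H = Add(-9, -17) = -26)
Function('b')(Z) = Add(-26, Z) (Function('b')(Z) = Add(Z, -26) = Add(-26, Z))
A = Rational(107, 3) (A = Add(Rational(-1, 3), Mul(Add(11, -2), 4)) = Add(Rational(-1, 3), Mul(9, 4)) = Add(Rational(-1, 3), 36) = Rational(107, 3) ≈ 35.667)
Mul(Add(A, Function('b')(14)), 148) = Mul(Add(Rational(107, 3), Add(-26, 14)), 148) = Mul(Add(Rational(107, 3), -12), 148) = Mul(Rational(71, 3), 148) = Rational(10508, 3)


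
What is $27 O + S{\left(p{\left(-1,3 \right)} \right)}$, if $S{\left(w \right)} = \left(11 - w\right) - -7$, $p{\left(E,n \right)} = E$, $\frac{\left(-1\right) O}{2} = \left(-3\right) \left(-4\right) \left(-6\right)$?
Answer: $3907$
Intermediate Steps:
$O = 144$ ($O = - 2 \left(-3\right) \left(-4\right) \left(-6\right) = - 2 \cdot 12 \left(-6\right) = \left(-2\right) \left(-72\right) = 144$)
$S{\left(w \right)} = 18 - w$ ($S{\left(w \right)} = \left(11 - w\right) + 7 = 18 - w$)
$27 O + S{\left(p{\left(-1,3 \right)} \right)} = 27 \cdot 144 + \left(18 - -1\right) = 3888 + \left(18 + 1\right) = 3888 + 19 = 3907$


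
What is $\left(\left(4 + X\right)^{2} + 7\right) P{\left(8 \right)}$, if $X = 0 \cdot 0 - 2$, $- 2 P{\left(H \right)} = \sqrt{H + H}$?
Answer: $-22$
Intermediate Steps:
$P{\left(H \right)} = - \frac{\sqrt{2} \sqrt{H}}{2}$ ($P{\left(H \right)} = - \frac{\sqrt{H + H}}{2} = - \frac{\sqrt{2 H}}{2} = - \frac{\sqrt{2} \sqrt{H}}{2}$)
$X = -2$ ($X = 0 - 2 = -2$)
$\left(\left(4 + X\right)^{2} + 7\right) P{\left(8 \right)} = \left(\left(4 - 2\right)^{2} + 7\right) \left(- \frac{\sqrt{2} \sqrt{8}}{2}\right) = \left(2^{2} + 7\right) \left(- \frac{\sqrt{2} \cdot 2 \sqrt{2}}{2}\right) = \left(4 + 7\right) \left(-2\right) = 11 \left(-2\right) = -22$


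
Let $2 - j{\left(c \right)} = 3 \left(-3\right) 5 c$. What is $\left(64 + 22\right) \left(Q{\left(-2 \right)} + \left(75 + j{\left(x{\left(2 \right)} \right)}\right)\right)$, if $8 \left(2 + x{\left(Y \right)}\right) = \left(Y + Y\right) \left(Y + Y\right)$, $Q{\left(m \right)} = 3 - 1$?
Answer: $6794$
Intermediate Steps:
$Q{\left(m \right)} = 2$ ($Q{\left(m \right)} = 3 - 1 = 2$)
$x{\left(Y \right)} = -2 + \frac{Y^{2}}{2}$ ($x{\left(Y \right)} = -2 + \frac{\left(Y + Y\right) \left(Y + Y\right)}{8} = -2 + \frac{2 Y 2 Y}{8} = -2 + \frac{4 Y^{2}}{8} = -2 + \frac{Y^{2}}{2}$)
$j{\left(c \right)} = 2 + 45 c$ ($j{\left(c \right)} = 2 - 3 \left(-3\right) 5 c = 2 - 3 \left(- 15 c\right) = 2 - - 45 c = 2 + 45 c$)
$\left(64 + 22\right) \left(Q{\left(-2 \right)} + \left(75 + j{\left(x{\left(2 \right)} \right)}\right)\right) = \left(64 + 22\right) \left(2 + \left(75 + \left(2 + 45 \left(-2 + \frac{2^{2}}{2}\right)\right)\right)\right) = 86 \left(2 + \left(75 + \left(2 + 45 \left(-2 + \frac{1}{2} \cdot 4\right)\right)\right)\right) = 86 \left(2 + \left(75 + \left(2 + 45 \left(-2 + 2\right)\right)\right)\right) = 86 \left(2 + \left(75 + \left(2 + 45 \cdot 0\right)\right)\right) = 86 \left(2 + \left(75 + \left(2 + 0\right)\right)\right) = 86 \left(2 + \left(75 + 2\right)\right) = 86 \left(2 + 77\right) = 86 \cdot 79 = 6794$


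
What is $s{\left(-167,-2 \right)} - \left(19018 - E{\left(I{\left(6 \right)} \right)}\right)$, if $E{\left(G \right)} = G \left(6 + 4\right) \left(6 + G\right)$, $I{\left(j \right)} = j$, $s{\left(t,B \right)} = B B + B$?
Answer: $-18296$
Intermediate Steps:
$s{\left(t,B \right)} = B + B^{2}$ ($s{\left(t,B \right)} = B^{2} + B = B + B^{2}$)
$E{\left(G \right)} = 10 G \left(6 + G\right)$ ($E{\left(G \right)} = G 10 \left(6 + G\right) = 10 G \left(6 + G\right)$)
$s{\left(-167,-2 \right)} - \left(19018 - E{\left(I{\left(6 \right)} \right)}\right) = - 2 \left(1 - 2\right) - \left(19018 - 10 \cdot 6 \left(6 + 6\right)\right) = \left(-2\right) \left(-1\right) - \left(19018 - 10 \cdot 6 \cdot 12\right) = 2 - \left(19018 - 720\right) = 2 - 18298 = -18296$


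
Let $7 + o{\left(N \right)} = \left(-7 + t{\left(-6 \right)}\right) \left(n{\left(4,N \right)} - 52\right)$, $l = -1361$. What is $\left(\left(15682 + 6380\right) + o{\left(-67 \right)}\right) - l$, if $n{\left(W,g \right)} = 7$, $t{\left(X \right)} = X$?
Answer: $24001$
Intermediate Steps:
$o{\left(N \right)} = 578$ ($o{\left(N \right)} = -7 + \left(-7 - 6\right) \left(7 - 52\right) = -7 - -585 = -7 + 585 = 578$)
$\left(\left(15682 + 6380\right) + o{\left(-67 \right)}\right) - l = \left(\left(15682 + 6380\right) + 578\right) - -1361 = \left(22062 + 578\right) + 1361 = 22640 + 1361 = 24001$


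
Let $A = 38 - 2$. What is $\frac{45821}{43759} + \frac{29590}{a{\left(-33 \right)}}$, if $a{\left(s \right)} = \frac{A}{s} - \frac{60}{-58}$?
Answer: $- \frac{206524782806}{393831} \approx -5.244 \cdot 10^{5}$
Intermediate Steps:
$A = 36$
$a{\left(s \right)} = \frac{30}{29} + \frac{36}{s}$ ($a{\left(s \right)} = \frac{36}{s} - \frac{60}{-58} = \frac{36}{s} - - \frac{30}{29} = \frac{36}{s} + \frac{30}{29} = \frac{30}{29} + \frac{36}{s}$)
$\frac{45821}{43759} + \frac{29590}{a{\left(-33 \right)}} = \frac{45821}{43759} + \frac{29590}{\frac{30}{29} + \frac{36}{-33}} = 45821 \cdot \frac{1}{43759} + \frac{29590}{\frac{30}{29} + 36 \left(- \frac{1}{33}\right)} = \frac{45821}{43759} + \frac{29590}{\frac{30}{29} - \frac{12}{11}} = \frac{45821}{43759} + \frac{29590}{- \frac{18}{319}} = \frac{45821}{43759} + 29590 \left(- \frac{319}{18}\right) = \frac{45821}{43759} - \frac{4719605}{9} = - \frac{206524782806}{393831}$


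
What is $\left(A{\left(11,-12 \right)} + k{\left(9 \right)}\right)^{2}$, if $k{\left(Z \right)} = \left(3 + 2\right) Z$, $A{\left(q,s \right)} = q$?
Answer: $3136$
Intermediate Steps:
$k{\left(Z \right)} = 5 Z$
$\left(A{\left(11,-12 \right)} + k{\left(9 \right)}\right)^{2} = \left(11 + 5 \cdot 9\right)^{2} = \left(11 + 45\right)^{2} = 56^{2} = 3136$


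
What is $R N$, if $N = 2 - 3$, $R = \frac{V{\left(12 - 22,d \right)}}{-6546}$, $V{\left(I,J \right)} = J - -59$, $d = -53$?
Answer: $\frac{1}{1091} \approx 0.00091659$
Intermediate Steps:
$V{\left(I,J \right)} = 59 + J$ ($V{\left(I,J \right)} = J + 59 = 59 + J$)
$R = - \frac{1}{1091}$ ($R = \frac{59 - 53}{-6546} = 6 \left(- \frac{1}{6546}\right) = - \frac{1}{1091} \approx -0.00091659$)
$N = -1$
$R N = \left(- \frac{1}{1091}\right) \left(-1\right) = \frac{1}{1091}$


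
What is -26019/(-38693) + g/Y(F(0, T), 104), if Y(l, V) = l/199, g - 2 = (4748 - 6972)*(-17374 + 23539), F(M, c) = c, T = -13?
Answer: 105573101819153/503009 ≈ 2.0988e+8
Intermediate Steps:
g = -13710958 (g = 2 + (4748 - 6972)*(-17374 + 23539) = 2 - 2224*6165 = 2 - 13710960 = -13710958)
Y(l, V) = l/199 (Y(l, V) = l*(1/199) = l/199)
-26019/(-38693) + g/Y(F(0, T), 104) = -26019/(-38693) - 13710958/((1/199)*(-13)) = -26019*(-1/38693) - 13710958/(-13/199) = 26019/38693 - 13710958*(-199/13) = 26019/38693 + 2728480642/13 = 105573101819153/503009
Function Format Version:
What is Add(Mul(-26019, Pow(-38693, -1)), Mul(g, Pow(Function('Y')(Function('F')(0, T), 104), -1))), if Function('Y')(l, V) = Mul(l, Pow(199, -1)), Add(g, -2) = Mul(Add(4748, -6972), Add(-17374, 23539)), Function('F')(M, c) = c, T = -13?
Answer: Rational(105573101819153, 503009) ≈ 2.0988e+8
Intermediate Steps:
g = -13710958 (g = Add(2, Mul(Add(4748, -6972), Add(-17374, 23539))) = Add(2, Mul(-2224, 6165)) = Add(2, -13710960) = -13710958)
Function('Y')(l, V) = Mul(Rational(1, 199), l) (Function('Y')(l, V) = Mul(l, Rational(1, 199)) = Mul(Rational(1, 199), l))
Add(Mul(-26019, Pow(-38693, -1)), Mul(g, Pow(Function('Y')(Function('F')(0, T), 104), -1))) = Add(Mul(-26019, Pow(-38693, -1)), Mul(-13710958, Pow(Mul(Rational(1, 199), -13), -1))) = Add(Mul(-26019, Rational(-1, 38693)), Mul(-13710958, Pow(Rational(-13, 199), -1))) = Add(Rational(26019, 38693), Mul(-13710958, Rational(-199, 13))) = Add(Rational(26019, 38693), Rational(2728480642, 13)) = Rational(105573101819153, 503009)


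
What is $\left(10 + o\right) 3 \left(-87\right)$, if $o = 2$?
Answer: $-3132$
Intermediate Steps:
$\left(10 + o\right) 3 \left(-87\right) = \left(10 + 2\right) 3 \left(-87\right) = 12 \cdot 3 \left(-87\right) = 36 \left(-87\right) = -3132$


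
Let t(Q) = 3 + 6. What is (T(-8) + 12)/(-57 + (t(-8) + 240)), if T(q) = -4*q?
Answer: 11/48 ≈ 0.22917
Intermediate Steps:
t(Q) = 9
(T(-8) + 12)/(-57 + (t(-8) + 240)) = (-4*(-8) + 12)/(-57 + (9 + 240)) = (32 + 12)/(-57 + 249) = 44/192 = 44*(1/192) = 11/48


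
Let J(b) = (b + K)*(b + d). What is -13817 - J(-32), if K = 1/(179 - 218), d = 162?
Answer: -28961/3 ≈ -9653.7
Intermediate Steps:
K = -1/39 (K = 1/(-39) = -1/39 ≈ -0.025641)
J(b) = (162 + b)*(-1/39 + b) (J(b) = (b - 1/39)*(b + 162) = (-1/39 + b)*(162 + b) = (162 + b)*(-1/39 + b))
-13817 - J(-32) = -13817 - (-54/13 + (-32)² + (6317/39)*(-32)) = -13817 - (-54/13 + 1024 - 202144/39) = -13817 - 1*(-12490/3) = -13817 + 12490/3 = -28961/3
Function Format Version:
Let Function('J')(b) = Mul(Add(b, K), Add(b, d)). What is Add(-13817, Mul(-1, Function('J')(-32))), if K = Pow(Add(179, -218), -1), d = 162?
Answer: Rational(-28961, 3) ≈ -9653.7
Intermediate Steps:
K = Rational(-1, 39) (K = Pow(-39, -1) = Rational(-1, 39) ≈ -0.025641)
Function('J')(b) = Mul(Add(162, b), Add(Rational(-1, 39), b)) (Function('J')(b) = Mul(Add(b, Rational(-1, 39)), Add(b, 162)) = Mul(Add(Rational(-1, 39), b), Add(162, b)) = Mul(Add(162, b), Add(Rational(-1, 39), b)))
Add(-13817, Mul(-1, Function('J')(-32))) = Add(-13817, Mul(-1, Add(Rational(-54, 13), Pow(-32, 2), Mul(Rational(6317, 39), -32)))) = Add(-13817, Mul(-1, Add(Rational(-54, 13), 1024, Rational(-202144, 39)))) = Add(-13817, Mul(-1, Rational(-12490, 3))) = Add(-13817, Rational(12490, 3)) = Rational(-28961, 3)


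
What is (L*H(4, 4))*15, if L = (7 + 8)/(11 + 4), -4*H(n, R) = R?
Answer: -15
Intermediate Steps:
H(n, R) = -R/4
L = 1 (L = 15/15 = 15*(1/15) = 1)
(L*H(4, 4))*15 = (1*(-1/4*4))*15 = (1*(-1))*15 = -1*15 = -15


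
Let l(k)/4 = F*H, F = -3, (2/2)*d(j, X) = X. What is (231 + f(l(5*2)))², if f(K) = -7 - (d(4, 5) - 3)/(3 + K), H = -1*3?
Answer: 76282756/1521 ≈ 50153.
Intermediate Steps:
d(j, X) = X
H = -3
l(k) = 36 (l(k) = 4*(-3*(-3)) = 4*9 = 36)
f(K) = -7 - 2/(3 + K) (f(K) = -7 - (5 - 3)/(3 + K) = -7 - 2/(3 + K))
(231 + f(l(5*2)))² = (231 + (-23 - 7*36)/(3 + 36))² = (231 + (-23 - 252)/39)² = (231 + (1/39)*(-275))² = (231 - 275/39)² = (8734/39)² = 76282756/1521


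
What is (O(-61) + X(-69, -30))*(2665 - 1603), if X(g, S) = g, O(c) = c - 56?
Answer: -197532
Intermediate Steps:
O(c) = -56 + c
(O(-61) + X(-69, -30))*(2665 - 1603) = ((-56 - 61) - 69)*(2665 - 1603) = (-117 - 69)*1062 = -186*1062 = -197532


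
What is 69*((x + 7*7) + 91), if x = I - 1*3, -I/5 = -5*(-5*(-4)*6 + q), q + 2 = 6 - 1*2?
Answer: 219903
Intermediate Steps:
q = 2 (q = -2 + (6 - 1*2) = -2 + (6 - 2) = -2 + 4 = 2)
I = 3050 (I = -(-25)*(-5*(-4)*6 + 2) = -(-25)*(20*6 + 2) = -(-25)*(120 + 2) = -(-25)*122 = -5*(-610) = 3050)
x = 3047 (x = 3050 - 1*3 = 3050 - 3 = 3047)
69*((x + 7*7) + 91) = 69*((3047 + 7*7) + 91) = 69*((3047 + 49) + 91) = 69*(3096 + 91) = 69*3187 = 219903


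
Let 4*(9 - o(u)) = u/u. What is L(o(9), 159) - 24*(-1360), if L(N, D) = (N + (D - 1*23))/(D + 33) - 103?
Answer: 8329665/256 ≈ 32538.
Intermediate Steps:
o(u) = 35/4 (o(u) = 9 - u/(4*u) = 9 - ¼*1 = 9 - ¼ = 35/4)
L(N, D) = -103 + (-23 + D + N)/(33 + D) (L(N, D) = (N + (D - 23))/(33 + D) - 103 = (N + (-23 + D))/(33 + D) - 103 = (-23 + D + N)/(33 + D) - 103 = -103 + (-23 + D + N)/(33 + D))
L(o(9), 159) - 24*(-1360) = (-3422 + 35/4 - 102*159)/(33 + 159) - 24*(-1360) = (-3422 + 35/4 - 16218)/192 + 32640 = (1/192)*(-78525/4) + 32640 = -26175/256 + 32640 = 8329665/256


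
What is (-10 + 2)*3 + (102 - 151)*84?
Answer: -4140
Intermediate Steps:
(-10 + 2)*3 + (102 - 151)*84 = -8*3 - 49*84 = -24 - 4116 = -4140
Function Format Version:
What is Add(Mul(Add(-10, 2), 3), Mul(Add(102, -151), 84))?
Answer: -4140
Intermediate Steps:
Add(Mul(Add(-10, 2), 3), Mul(Add(102, -151), 84)) = Add(Mul(-8, 3), Mul(-49, 84)) = Add(-24, -4116) = -4140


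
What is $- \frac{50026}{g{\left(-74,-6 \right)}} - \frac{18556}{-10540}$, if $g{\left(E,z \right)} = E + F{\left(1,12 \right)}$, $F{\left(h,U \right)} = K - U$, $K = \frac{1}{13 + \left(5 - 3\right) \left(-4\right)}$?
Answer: $\frac{661082681}{1130415} \approx 584.81$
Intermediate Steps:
$K = \frac{1}{5}$ ($K = \frac{1}{13 + 2 \left(-4\right)} = \frac{1}{13 - 8} = \frac{1}{5} \approx 0.2$)
$F{\left(h,U \right)} = \frac{1}{5} - U$
$g{\left(E,z \right)} = - \frac{59}{5} + E$ ($g{\left(E,z \right)} = E + \left(\frac{1}{5} - 12\right) = E - \frac{59}{5} = - \frac{59}{5} + E$)
$- \frac{50026}{g{\left(-74,-6 \right)}} - \frac{18556}{-10540} = - \frac{50026}{- \frac{59}{5} - 74} - \frac{18556}{-10540} = - \frac{50026}{- \frac{429}{5}} - - \frac{4639}{2635} = \left(-50026\right) \left(- \frac{5}{429}\right) + \frac{4639}{2635} = \frac{250130}{429} + \frac{4639}{2635} = \frac{661082681}{1130415}$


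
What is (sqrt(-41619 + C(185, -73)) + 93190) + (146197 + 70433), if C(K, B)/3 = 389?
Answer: 309820 + 2*I*sqrt(10113) ≈ 3.0982e+5 + 201.13*I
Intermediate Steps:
C(K, B) = 1167 (C(K, B) = 3*389 = 1167)
(sqrt(-41619 + C(185, -73)) + 93190) + (146197 + 70433) = (sqrt(-41619 + 1167) + 93190) + (146197 + 70433) = (sqrt(-40452) + 93190) + 216630 = (2*I*sqrt(10113) + 93190) + 216630 = (93190 + 2*I*sqrt(10113)) + 216630 = 309820 + 2*I*sqrt(10113)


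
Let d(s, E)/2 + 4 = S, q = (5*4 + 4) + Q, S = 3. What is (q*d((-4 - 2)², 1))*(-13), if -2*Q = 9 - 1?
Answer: 520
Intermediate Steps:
Q = -4 (Q = -(9 - 1)/2 = -½*8 = -4)
q = 20 (q = (5*4 + 4) - 4 = (20 + 4) - 4 = 24 - 4 = 20)
d(s, E) = -2 (d(s, E) = -8 + 2*3 = -8 + 6 = -2)
(q*d((-4 - 2)², 1))*(-13) = (20*(-2))*(-13) = -40*(-13) = 520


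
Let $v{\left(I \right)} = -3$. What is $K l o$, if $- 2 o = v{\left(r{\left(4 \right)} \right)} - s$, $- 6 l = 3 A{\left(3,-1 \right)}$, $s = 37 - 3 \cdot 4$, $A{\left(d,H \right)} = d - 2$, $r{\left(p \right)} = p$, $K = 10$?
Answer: $-70$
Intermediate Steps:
$A{\left(d,H \right)} = -2 + d$ ($A{\left(d,H \right)} = d - 2 = -2 + d$)
$s = 25$ ($s = 37 - 12 = 25$)
$l = - \frac{1}{2}$ ($l = - \frac{3 \left(-2 + 3\right)}{6} = - \frac{3 \cdot 1}{6} = \left(- \frac{1}{6}\right) 3 = - \frac{1}{2} \approx -0.5$)
$o = 14$ ($o = - \frac{-3 - 25}{2} = \left(- \frac{1}{2}\right) \left(-28\right) = 14$)
$K l o = 10 \left(- \frac{1}{2}\right) 14 = \left(-5\right) 14 = -70$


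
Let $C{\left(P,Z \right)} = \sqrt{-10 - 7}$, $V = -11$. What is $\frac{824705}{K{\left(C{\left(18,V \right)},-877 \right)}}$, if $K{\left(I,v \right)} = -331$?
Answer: $- \frac{824705}{331} \approx -2491.6$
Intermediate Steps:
$C{\left(P,Z \right)} = i \sqrt{17}$ ($C{\left(P,Z \right)} = \sqrt{-17} = i \sqrt{17}$)
$\frac{824705}{K{\left(C{\left(18,V \right)},-877 \right)}} = \frac{824705}{-331} = 824705 \left(- \frac{1}{331}\right) = - \frac{824705}{331}$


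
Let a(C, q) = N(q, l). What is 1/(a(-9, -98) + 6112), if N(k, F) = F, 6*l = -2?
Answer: 3/18335 ≈ 0.00016362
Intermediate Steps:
l = -⅓ (l = (⅙)*(-2) = -⅓ ≈ -0.33333)
a(C, q) = -⅓
1/(a(-9, -98) + 6112) = 1/(-⅓ + 6112) = 1/(18335/3) = 3/18335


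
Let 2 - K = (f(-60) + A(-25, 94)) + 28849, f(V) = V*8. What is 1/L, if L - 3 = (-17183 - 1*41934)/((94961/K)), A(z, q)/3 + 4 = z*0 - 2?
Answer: 94961/1676192716 ≈ 5.6653e-5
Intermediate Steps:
f(V) = 8*V
A(z, q) = -18 (A(z, q) = -12 + 3*(z*0 - 2) = -12 + 3*(0 - 2) = -12 + 3*(-2) = -12 - 6 = -18)
K = -28349 (K = 2 - ((8*(-60) - 18) + 28849) = 2 - ((-480 - 18) + 28849) = 2 - (-498 + 28849) = 2 - 1*28351 = 2 - 28351 = -28349)
L = 1676192716/94961 (L = 3 + (-17183 - 1*41934)/((94961/(-28349))) = 3 + (-17183 - 41934)/((94961*(-1/28349))) = 3 - 59117/(-94961/28349) = 3 - 59117*(-28349/94961) = 3 + 1675907833/94961 = 1676192716/94961 ≈ 17651.)
1/L = 1/(1676192716/94961) = 94961/1676192716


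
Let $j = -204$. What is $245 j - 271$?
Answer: $-50251$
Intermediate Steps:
$245 j - 271 = 245 \left(-204\right) - 271 = -49980 - 271 = -50251$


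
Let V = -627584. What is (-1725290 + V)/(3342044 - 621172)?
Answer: -1176437/1360436 ≈ -0.86475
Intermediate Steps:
(-1725290 + V)/(3342044 - 621172) = (-1725290 - 627584)/(3342044 - 621172) = -2352874/2720872 = -2352874*1/2720872 = -1176437/1360436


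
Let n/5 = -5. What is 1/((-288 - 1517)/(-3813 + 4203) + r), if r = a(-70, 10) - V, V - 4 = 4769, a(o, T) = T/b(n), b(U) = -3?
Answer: -26/124305 ≈ -0.00020916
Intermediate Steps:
n = -25 (n = 5*(-5) = -25)
a(o, T) = -T/3 (a(o, T) = T/(-3) = T*(-1/3) = -T/3)
V = 4773 (V = 4 + 4769 = 4773)
r = -14329/3 (r = -1/3*10 - 1*4773 = -10/3 - 4773 = -14329/3 ≈ -4776.3)
1/((-288 - 1517)/(-3813 + 4203) + r) = 1/((-288 - 1517)/(-3813 + 4203) - 14329/3) = 1/(-1805/390 - 14329/3) = 1/(-1805*1/390 - 14329/3) = 1/(-361/78 - 14329/3) = 1/(-124305/26) = -26/124305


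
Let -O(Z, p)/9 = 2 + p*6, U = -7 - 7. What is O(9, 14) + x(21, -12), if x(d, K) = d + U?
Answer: -767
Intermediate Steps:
U = -14
x(d, K) = -14 + d (x(d, K) = d - 14 = -14 + d)
O(Z, p) = -18 - 54*p (O(Z, p) = -9*(2 + p*6) = -9*(2 + 6*p) = -18 - 54*p)
O(9, 14) + x(21, -12) = (-18 - 54*14) + (-14 + 21) = (-18 - 756) + 7 = -774 + 7 = -767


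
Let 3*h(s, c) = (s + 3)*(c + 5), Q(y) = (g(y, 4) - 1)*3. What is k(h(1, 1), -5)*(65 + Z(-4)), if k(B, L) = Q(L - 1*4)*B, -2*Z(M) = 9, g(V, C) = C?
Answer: 4356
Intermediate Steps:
Q(y) = 9 (Q(y) = (4 - 1)*3 = 3*3 = 9)
Z(M) = -9/2 (Z(M) = -½*9 = -9/2)
h(s, c) = (3 + s)*(5 + c)/3 (h(s, c) = ((s + 3)*(c + 5))/3 = ((3 + s)*(5 + c))/3 = (3 + s)*(5 + c)/3)
k(B, L) = 9*B
k(h(1, 1), -5)*(65 + Z(-4)) = (9*(5 + 1 + (5/3)*1 + (⅓)*1*1))*(65 - 9/2) = (9*(5 + 1 + 5/3 + ⅓))*(121/2) = (9*8)*(121/2) = 72*(121/2) = 4356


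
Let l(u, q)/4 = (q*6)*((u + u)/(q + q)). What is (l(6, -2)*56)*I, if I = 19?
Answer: 153216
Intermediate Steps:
l(u, q) = 24*u (l(u, q) = 4*((q*6)*((u + u)/(q + q))) = 4*((6*q)*((2*u)/((2*q)))) = 4*((6*q)*((2*u)*(1/(2*q)))) = 4*((6*q)*(u/q)) = 4*(6*u) = 24*u)
(l(6, -2)*56)*I = ((24*6)*56)*19 = (144*56)*19 = 8064*19 = 153216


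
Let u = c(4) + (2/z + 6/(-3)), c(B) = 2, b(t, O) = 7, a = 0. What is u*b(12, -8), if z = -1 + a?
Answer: -14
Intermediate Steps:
z = -1 (z = -1 + 0 = -1)
u = -2 (u = 2 + (2/(-1) + 6/(-3)) = 2 + (2*(-1) + 6*(-⅓)) = 2 + (-2 - 2) = 2 - 4 = -2)
u*b(12, -8) = -2*7 = -14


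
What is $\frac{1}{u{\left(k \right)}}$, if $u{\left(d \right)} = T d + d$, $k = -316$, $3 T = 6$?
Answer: $- \frac{1}{948} \approx -0.0010549$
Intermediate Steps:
$T = 2$ ($T = \frac{1}{3} \cdot 6 = 2$)
$u{\left(d \right)} = 3 d$ ($u{\left(d \right)} = 2 d + d = 3 d$)
$\frac{1}{u{\left(k \right)}} = \frac{1}{3 \left(-316\right)} = \frac{1}{-948} = - \frac{1}{948}$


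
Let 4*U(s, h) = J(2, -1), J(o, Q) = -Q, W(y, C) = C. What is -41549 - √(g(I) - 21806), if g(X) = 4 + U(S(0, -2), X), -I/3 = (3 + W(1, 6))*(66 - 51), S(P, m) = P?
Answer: -41549 - I*√87207/2 ≈ -41549.0 - 147.65*I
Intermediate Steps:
U(s, h) = ¼ (U(s, h) = (-1*(-1))/4 = (¼)*1 = ¼)
I = -405 (I = -3*(3 + 6)*(66 - 51) = -27*15 = -3*135 = -405)
g(X) = 17/4 (g(X) = 4 + ¼ = 17/4)
-41549 - √(g(I) - 21806) = -41549 - √(17/4 - 21806) = -41549 - √(-87207/4) = -41549 - I*√87207/2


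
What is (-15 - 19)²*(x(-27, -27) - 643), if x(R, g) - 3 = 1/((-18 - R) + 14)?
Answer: -17015164/23 ≈ -7.3979e+5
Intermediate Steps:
x(R, g) = 3 + 1/(-4 - R) (x(R, g) = 3 + 1/((-18 - R) + 14) = 3 + 1/(-4 - R))
(-15 - 19)²*(x(-27, -27) - 643) = (-15 - 19)²*((11 + 3*(-27))/(4 - 27) - 643) = (-34)²*((11 - 81)/(-23) - 643) = 1156*(-1/23*(-70) - 643) = 1156*(70/23 - 643) = 1156*(-14719/23) = -17015164/23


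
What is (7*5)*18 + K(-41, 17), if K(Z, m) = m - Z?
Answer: 688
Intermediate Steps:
(7*5)*18 + K(-41, 17) = (7*5)*18 + (17 - 1*(-41)) = 35*18 + (17 + 41) = 630 + 58 = 688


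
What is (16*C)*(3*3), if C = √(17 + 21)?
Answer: 144*√38 ≈ 887.68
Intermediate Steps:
C = √38 ≈ 6.1644
(16*C)*(3*3) = (16*√38)*(3*3) = (16*√38)*9 = 144*√38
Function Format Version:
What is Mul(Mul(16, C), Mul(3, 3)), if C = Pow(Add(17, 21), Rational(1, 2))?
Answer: Mul(144, Pow(38, Rational(1, 2))) ≈ 887.68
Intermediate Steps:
C = Pow(38, Rational(1, 2)) ≈ 6.1644
Mul(Mul(16, C), Mul(3, 3)) = Mul(Mul(16, Pow(38, Rational(1, 2))), Mul(3, 3)) = Mul(Mul(16, Pow(38, Rational(1, 2))), 9) = Mul(144, Pow(38, Rational(1, 2)))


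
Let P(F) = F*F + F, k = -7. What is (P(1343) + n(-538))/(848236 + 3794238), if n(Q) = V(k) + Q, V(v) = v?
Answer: 1804447/4642474 ≈ 0.38868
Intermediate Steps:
n(Q) = -7 + Q
P(F) = F + F**2 (P(F) = F**2 + F = F + F**2)
(P(1343) + n(-538))/(848236 + 3794238) = (1343*(1 + 1343) + (-7 - 538))/(848236 + 3794238) = (1343*1344 - 545)/4642474 = (1804992 - 545)*(1/4642474) = 1804447*(1/4642474) = 1804447/4642474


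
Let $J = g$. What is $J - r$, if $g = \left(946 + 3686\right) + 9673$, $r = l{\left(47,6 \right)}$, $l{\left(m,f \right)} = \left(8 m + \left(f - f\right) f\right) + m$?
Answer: $13882$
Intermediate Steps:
$l{\left(m,f \right)} = 9 m$ ($l{\left(m,f \right)} = \left(8 m + 0 f\right) + m = \left(8 m + 0\right) + m = 8 m + m = 9 m$)
$r = 423$ ($r = 9 \cdot 47 = 423$)
$g = 14305$ ($g = 4632 + 9673 = 14305$)
$J = 14305$
$J - r = 14305 - 423 = 13882$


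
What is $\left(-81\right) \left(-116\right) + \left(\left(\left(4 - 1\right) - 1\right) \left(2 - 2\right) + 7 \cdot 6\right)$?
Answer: $9438$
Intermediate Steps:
$\left(-81\right) \left(-116\right) + \left(\left(\left(4 - 1\right) - 1\right) \left(2 - 2\right) + 7 \cdot 6\right) = 9396 + \left(\left(3 - 1\right) 0 + 42\right) = 9396 + \left(2 \cdot 0 + 42\right) = 9396 + \left(0 + 42\right) = 9396 + 42 = 9438$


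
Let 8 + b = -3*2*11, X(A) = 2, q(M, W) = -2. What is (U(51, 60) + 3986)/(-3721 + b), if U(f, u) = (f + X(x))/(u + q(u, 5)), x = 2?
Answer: -231241/220110 ≈ -1.0506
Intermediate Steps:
U(f, u) = (2 + f)/(-2 + u) (U(f, u) = (f + 2)/(u - 2) = (2 + f)/(-2 + u))
b = -74 (b = -8 - 3*2*11 = -8 - 6*11 = -8 - 66 = -74)
(U(51, 60) + 3986)/(-3721 + b) = ((2 + 51)/(-2 + 60) + 3986)/(-3721 - 74) = (53/58 + 3986)/(-3795) = ((1/58)*53 + 3986)*(-1/3795) = (53/58 + 3986)*(-1/3795) = (231241/58)*(-1/3795) = -231241/220110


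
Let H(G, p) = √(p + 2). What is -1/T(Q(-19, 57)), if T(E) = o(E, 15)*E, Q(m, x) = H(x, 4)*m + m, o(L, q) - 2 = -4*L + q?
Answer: 183/823555 - 169*√6/2470665 ≈ 5.4656e-5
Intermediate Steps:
H(G, p) = √(2 + p)
o(L, q) = 2 + q - 4*L (o(L, q) = 2 + (-4*L + q) = 2 + (q - 4*L) = 2 + q - 4*L)
Q(m, x) = m + m*√6 (Q(m, x) = √(2 + 4)*m + m = √6*m + m = m*√6 + m = m + m*√6)
T(E) = E*(17 - 4*E) (T(E) = (2 + 15 - 4*E)*E = (17 - 4*E)*E = E*(17 - 4*E))
-1/T(Q(-19, 57)) = -1/((-19*(1 + √6))*(17 - (-76)*(1 + √6))) = -1/((-19 - 19*√6)*(17 - 4*(-19 - 19*√6))) = -1/((-19 - 19*√6)*(17 + (76 + 76*√6))) = -1/((-19 - 19*√6)*(93 + 76*√6))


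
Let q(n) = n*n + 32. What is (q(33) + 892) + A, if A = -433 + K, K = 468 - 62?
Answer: 1986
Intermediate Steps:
q(n) = 32 + n**2 (q(n) = n**2 + 32 = 32 + n**2)
K = 406
A = -27 (A = -433 + 406 = -27)
(q(33) + 892) + A = ((32 + 33**2) + 892) - 27 = ((32 + 1089) + 892) - 27 = (1121 + 892) - 27 = 2013 - 27 = 1986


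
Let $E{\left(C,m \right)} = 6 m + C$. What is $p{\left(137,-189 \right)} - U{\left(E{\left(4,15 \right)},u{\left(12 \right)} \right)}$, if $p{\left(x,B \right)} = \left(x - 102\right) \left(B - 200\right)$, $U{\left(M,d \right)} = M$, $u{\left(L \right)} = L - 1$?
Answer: $-13709$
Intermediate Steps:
$u{\left(L \right)} = -1 + L$
$E{\left(C,m \right)} = C + 6 m$
$p{\left(x,B \right)} = \left(-200 + B\right) \left(-102 + x\right)$ ($p{\left(x,B \right)} = \left(-102 + x\right) \left(-200 + B\right) = \left(-200 + B\right) \left(-102 + x\right)$)
$p{\left(137,-189 \right)} - U{\left(E{\left(4,15 \right)},u{\left(12 \right)} \right)} = \left(20400 - 27400 - -19278 - 25893\right) - \left(4 + 6 \cdot 15\right) = \left(20400 - 27400 + 19278 - 25893\right) - \left(4 + 90\right) = -13615 - 94 = -13709$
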